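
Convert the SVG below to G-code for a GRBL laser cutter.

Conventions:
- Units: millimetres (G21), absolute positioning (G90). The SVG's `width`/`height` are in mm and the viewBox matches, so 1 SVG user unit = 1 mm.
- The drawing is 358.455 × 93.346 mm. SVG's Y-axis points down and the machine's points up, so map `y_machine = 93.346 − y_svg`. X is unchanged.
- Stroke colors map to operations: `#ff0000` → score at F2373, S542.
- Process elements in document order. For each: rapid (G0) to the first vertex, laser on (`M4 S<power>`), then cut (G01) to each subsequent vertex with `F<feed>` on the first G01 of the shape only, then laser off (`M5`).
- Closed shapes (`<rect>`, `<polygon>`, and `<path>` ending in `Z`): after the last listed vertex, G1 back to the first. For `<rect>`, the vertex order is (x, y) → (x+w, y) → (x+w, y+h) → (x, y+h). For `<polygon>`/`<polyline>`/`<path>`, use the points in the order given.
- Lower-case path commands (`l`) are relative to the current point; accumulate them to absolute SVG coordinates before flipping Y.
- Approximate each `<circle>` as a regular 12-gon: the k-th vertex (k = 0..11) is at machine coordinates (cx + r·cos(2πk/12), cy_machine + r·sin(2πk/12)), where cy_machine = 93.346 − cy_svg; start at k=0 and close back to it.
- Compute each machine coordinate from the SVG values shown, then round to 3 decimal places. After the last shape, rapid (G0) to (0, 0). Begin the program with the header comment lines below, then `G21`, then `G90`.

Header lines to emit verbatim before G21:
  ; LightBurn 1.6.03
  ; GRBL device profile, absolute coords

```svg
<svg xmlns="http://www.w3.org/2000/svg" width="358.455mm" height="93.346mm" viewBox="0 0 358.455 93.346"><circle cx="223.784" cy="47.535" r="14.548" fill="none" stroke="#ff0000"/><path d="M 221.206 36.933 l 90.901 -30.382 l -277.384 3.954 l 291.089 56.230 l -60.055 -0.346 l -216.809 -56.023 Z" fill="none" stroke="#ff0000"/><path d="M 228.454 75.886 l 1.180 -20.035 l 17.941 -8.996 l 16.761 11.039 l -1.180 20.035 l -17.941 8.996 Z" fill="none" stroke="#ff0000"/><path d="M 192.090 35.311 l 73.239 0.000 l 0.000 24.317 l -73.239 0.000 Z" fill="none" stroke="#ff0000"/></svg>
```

Since the viewBox matches the mm dimensions, user units are millimetres directly. The only transform is the Y-flip y_m = 93.346 − y_svg.

Shape 1 is a circle drawn with `<circle>`. Its stroke #ff0000 means score at S542, F2373. After flipping Y the toolpath is (238.332,45.811) → (236.383,53.085) → (231.058,58.410) → (223.784,60.359) → (216.510,58.410) → (211.185,53.085) → (209.236,45.811) → (211.185,38.537) → (216.510,33.212) → (223.784,31.263) → (231.058,33.212) → (236.383,38.537) → (238.332,45.811), returning to the start.

Shape 2 is a closed polygon drawn with `<path>`. Its stroke #ff0000 means score at S542, F2373. After flipping Y the toolpath is (221.206,56.413) → (312.107,86.795) → (34.723,82.841) → (325.812,26.611) → (265.757,26.957) → (48.948,82.980) → (221.206,56.413), returning to the start.

Shape 3 is a regular polygon drawn with `<path>`. Its stroke #ff0000 means score at S542, F2373. After flipping Y the toolpath is (228.454,17.460) → (229.634,37.495) → (247.575,46.491) → (264.336,35.452) → (263.156,15.417) → (245.215,6.421) → (228.454,17.460), returning to the start.

Shape 4 is a rectangle drawn with `<path>`. Its stroke #ff0000 means score at S542, F2373. After flipping Y the toolpath is (192.090,58.035) → (265.329,58.035) → (265.329,33.718) → (192.090,33.718) → (192.090,58.035), returning to the start.

; LightBurn 1.6.03
; GRBL device profile, absolute coords
G21
G90
G0 X238.332 Y45.811
M4 S542
G01 X236.383 Y53.085 F2373
G01 X231.058 Y58.410
G01 X223.784 Y60.359
G01 X216.510 Y58.410
G01 X211.185 Y53.085
G01 X209.236 Y45.811
G01 X211.185 Y38.537
G01 X216.510 Y33.212
G01 X223.784 Y31.263
G01 X231.058 Y33.212
G01 X236.383 Y38.537
G01 X238.332 Y45.811
M5
G0 X221.206 Y56.413
M4 S542
G01 X312.107 Y86.795 F2373
G01 X34.723 Y82.841
G01 X325.812 Y26.611
G01 X265.757 Y26.957
G01 X48.948 Y82.980
G01 X221.206 Y56.413
M5
G0 X228.454 Y17.460
M4 S542
G01 X229.634 Y37.495 F2373
G01 X247.575 Y46.491
G01 X264.336 Y35.452
G01 X263.156 Y15.417
G01 X245.215 Y6.421
G01 X228.454 Y17.460
M5
G0 X192.090 Y58.035
M4 S542
G01 X265.329 Y58.035 F2373
G01 X265.329 Y33.718
G01 X192.090 Y33.718
G01 X192.090 Y58.035
M5
G0 X0.000 Y0.000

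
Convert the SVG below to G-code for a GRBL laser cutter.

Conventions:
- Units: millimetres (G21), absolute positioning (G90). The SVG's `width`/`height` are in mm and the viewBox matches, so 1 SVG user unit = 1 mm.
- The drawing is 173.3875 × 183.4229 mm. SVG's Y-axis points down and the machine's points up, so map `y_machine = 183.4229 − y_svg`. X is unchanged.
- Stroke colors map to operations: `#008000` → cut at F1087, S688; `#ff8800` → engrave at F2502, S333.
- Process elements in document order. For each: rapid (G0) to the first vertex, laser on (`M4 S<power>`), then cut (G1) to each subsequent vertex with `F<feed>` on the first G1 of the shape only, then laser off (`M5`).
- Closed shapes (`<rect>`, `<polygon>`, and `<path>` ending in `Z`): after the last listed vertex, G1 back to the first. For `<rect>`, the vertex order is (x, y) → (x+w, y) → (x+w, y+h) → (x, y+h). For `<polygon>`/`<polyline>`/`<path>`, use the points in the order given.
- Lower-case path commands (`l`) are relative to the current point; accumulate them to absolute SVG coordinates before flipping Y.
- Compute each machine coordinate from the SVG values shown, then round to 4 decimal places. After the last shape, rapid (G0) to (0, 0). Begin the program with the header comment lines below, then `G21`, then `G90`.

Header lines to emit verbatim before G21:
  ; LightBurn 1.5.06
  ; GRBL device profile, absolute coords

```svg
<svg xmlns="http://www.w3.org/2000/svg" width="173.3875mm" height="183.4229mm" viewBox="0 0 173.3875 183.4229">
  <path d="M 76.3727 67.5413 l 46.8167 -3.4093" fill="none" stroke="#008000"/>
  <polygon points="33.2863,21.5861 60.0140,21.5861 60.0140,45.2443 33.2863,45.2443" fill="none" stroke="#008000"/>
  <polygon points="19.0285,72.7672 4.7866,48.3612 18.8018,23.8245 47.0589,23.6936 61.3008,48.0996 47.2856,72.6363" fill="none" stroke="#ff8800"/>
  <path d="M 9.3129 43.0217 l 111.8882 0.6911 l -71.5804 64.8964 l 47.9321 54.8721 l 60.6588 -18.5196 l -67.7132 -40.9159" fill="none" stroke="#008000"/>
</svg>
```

; LightBurn 1.5.06
; GRBL device profile, absolute coords
G21
G90
G0 X76.3727 Y115.8816
M4 S688
G1 X123.1894 Y119.2909 F1087
M5
G0 X33.2863 Y161.8368
M4 S688
G1 X60.0140 Y161.8368 F1087
G1 X60.0140 Y138.1786
G1 X33.2863 Y138.1786
G1 X33.2863 Y161.8368
M5
G0 X19.0285 Y110.6557
M4 S333
G1 X4.7866 Y135.0617 F2502
G1 X18.8018 Y159.5984
G1 X47.0589 Y159.7293
G1 X61.3008 Y135.3233
G1 X47.2856 Y110.7866
G1 X19.0285 Y110.6557
M5
G0 X9.3129 Y140.4012
M4 S688
G1 X121.2011 Y139.7101 F1087
G1 X49.6207 Y74.8137
G1 X97.5528 Y19.9416
G1 X158.2116 Y38.4612
G1 X90.4984 Y79.3771
M5
G0 X0.0000 Y0.0000

1 u = 1 mm; y_m = 183.4229 − y.

[1] `<path>` line segment, #008000→cut S688 F1087: (76.3727,115.8816) → (123.1894,119.2909)

[2] `<polygon>` rectangle, #008000→cut S688 F1087: (33.2863,161.8368) → (60.0140,161.8368) → (60.0140,138.1786) → (33.2863,138.1786) → (33.2863,161.8368) (closed)

[3] `<polygon>` regular polygon, #ff8800→engrave S333 F2502: (19.0285,110.6557) → (4.7866,135.0617) → (18.8018,159.5984) → (47.0589,159.7293) → (61.3008,135.3233) → (47.2856,110.7866) → (19.0285,110.6557) (closed)

[4] `<path>` open polyline, #008000→cut S688 F1087: (9.3129,140.4012) → (121.2011,139.7101) → (49.6207,74.8137) → (97.5528,19.9416) → (158.2116,38.4612) → (90.4984,79.3771)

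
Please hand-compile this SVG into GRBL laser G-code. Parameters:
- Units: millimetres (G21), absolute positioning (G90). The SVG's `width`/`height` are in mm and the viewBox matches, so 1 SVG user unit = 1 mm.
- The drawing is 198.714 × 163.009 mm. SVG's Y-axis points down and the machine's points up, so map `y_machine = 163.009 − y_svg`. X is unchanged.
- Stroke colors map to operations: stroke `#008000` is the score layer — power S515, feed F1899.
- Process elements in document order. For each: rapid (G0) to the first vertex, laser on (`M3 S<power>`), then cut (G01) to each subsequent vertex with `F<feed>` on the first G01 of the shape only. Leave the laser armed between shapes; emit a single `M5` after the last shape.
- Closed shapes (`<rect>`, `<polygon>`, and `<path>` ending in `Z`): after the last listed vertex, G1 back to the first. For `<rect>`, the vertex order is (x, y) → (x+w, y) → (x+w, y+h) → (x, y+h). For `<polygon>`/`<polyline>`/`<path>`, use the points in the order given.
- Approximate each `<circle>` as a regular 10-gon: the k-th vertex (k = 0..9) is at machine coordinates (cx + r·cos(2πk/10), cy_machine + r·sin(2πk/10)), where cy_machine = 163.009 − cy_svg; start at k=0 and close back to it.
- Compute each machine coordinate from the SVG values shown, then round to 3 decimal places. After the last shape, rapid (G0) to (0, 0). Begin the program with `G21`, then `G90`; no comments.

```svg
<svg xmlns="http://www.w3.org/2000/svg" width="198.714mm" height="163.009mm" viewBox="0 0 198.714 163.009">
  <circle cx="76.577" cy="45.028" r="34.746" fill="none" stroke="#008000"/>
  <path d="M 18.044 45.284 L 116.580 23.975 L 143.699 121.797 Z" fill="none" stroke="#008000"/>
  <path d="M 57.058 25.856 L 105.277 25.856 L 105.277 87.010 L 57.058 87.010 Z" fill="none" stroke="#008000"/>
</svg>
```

1 u = 1 mm; y_m = 163.009 − y.

[1] `<circle>` circle, #008000→score S515 F1899: (111.323,117.981) → (104.687,138.404) → (87.314,151.026) → (65.840,151.026) → (48.467,138.404) → (41.831,117.981) → (48.467,97.558) → (65.840,84.936) → (87.314,84.936) → (104.687,97.558) → (111.323,117.981) (closed)

[2] `<path>` closed polygon, #008000→score S515 F1899: (18.044,117.725) → (116.580,139.034) → (143.699,41.212) → (18.044,117.725) (closed)

[3] `<path>` rectangle, #008000→score S515 F1899: (57.058,137.153) → (105.277,137.153) → (105.277,75.999) → (57.058,75.999) → (57.058,137.153) (closed)

G21
G90
G0 X111.323 Y117.981
M3 S515
G01 X104.687 Y138.404 F1899
G01 X87.314 Y151.026
G01 X65.840 Y151.026
G01 X48.467 Y138.404
G01 X41.831 Y117.981
G01 X48.467 Y97.558
G01 X65.840 Y84.936
G01 X87.314 Y84.936
G01 X104.687 Y97.558
G01 X111.323 Y117.981
G0 X18.044 Y117.725
M3 S515
G01 X116.580 Y139.034 F1899
G01 X143.699 Y41.212
G01 X18.044 Y117.725
G0 X57.058 Y137.153
M3 S515
G01 X105.277 Y137.153 F1899
G01 X105.277 Y75.999
G01 X57.058 Y75.999
G01 X57.058 Y137.153
M5
G0 X0.000 Y0.000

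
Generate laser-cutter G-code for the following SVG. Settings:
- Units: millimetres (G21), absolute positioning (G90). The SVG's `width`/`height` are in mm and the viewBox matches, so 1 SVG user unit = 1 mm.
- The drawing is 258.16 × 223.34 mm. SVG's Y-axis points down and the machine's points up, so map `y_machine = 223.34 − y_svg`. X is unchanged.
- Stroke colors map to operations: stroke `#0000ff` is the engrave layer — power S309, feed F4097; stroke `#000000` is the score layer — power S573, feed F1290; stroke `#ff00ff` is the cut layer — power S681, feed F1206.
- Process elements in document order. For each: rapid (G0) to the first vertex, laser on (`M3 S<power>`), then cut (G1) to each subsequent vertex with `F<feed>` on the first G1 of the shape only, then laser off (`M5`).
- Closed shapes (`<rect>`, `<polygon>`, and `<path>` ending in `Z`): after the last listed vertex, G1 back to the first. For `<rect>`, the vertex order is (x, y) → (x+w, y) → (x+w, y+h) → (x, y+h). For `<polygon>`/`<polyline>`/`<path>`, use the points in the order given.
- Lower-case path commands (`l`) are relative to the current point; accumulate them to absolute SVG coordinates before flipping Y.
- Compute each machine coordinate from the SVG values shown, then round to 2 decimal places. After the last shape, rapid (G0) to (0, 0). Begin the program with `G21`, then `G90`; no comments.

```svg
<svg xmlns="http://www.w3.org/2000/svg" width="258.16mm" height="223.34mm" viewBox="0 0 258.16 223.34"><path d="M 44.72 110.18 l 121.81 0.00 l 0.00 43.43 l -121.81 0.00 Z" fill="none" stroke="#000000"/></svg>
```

G21
G90
G0 X44.72 Y113.16
M3 S573
G1 X166.53 Y113.16 F1290
G1 X166.53 Y69.73
G1 X44.72 Y69.73
G1 X44.72 Y113.16
M5
G0 X0.00 Y0.00

viewBox `0 0 258.16 223.34` with mm width/height → 1 unit = 1 mm. Flip: y_m = 223.34 − y_svg.

**Shape 1** — `<path>` rectangle, stroke `#000000` → score (S573, F1290). Machine vertices: (44.72,113.16) → (166.53,113.16) → (166.53,69.73) → (44.72,69.73) → (44.72,113.16). Closed: final G1 returns to the first vertex.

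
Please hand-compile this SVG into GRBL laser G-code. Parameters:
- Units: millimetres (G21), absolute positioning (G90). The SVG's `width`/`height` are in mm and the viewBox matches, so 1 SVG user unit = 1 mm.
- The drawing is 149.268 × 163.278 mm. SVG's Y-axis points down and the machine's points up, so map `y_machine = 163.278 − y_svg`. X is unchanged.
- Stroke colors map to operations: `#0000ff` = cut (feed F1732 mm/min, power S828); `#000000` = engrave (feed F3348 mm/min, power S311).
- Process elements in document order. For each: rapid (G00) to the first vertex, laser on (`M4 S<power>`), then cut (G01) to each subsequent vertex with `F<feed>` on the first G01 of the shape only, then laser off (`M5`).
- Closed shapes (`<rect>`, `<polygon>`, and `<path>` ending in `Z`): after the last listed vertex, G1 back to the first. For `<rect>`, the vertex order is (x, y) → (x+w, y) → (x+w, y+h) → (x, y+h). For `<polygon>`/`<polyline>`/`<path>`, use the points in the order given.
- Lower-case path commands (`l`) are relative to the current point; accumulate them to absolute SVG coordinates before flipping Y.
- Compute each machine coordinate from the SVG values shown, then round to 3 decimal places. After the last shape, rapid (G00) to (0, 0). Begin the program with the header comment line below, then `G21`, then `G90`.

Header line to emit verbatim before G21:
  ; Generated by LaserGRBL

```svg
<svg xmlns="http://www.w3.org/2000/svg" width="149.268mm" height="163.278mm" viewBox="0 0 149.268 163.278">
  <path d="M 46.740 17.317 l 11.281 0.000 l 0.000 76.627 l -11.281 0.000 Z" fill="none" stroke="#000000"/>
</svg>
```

1 u = 1 mm; y_m = 163.278 − y.

[1] `<path>` rectangle, #000000→engrave S311 F3348: (46.740,145.961) → (58.021,145.961) → (58.021,69.334) → (46.740,69.334) → (46.740,145.961) (closed)

; Generated by LaserGRBL
G21
G90
G00 X46.740 Y145.961
M4 S311
G01 X58.021 Y145.961 F3348
G01 X58.021 Y69.334
G01 X46.740 Y69.334
G01 X46.740 Y145.961
M5
G00 X0.000 Y0.000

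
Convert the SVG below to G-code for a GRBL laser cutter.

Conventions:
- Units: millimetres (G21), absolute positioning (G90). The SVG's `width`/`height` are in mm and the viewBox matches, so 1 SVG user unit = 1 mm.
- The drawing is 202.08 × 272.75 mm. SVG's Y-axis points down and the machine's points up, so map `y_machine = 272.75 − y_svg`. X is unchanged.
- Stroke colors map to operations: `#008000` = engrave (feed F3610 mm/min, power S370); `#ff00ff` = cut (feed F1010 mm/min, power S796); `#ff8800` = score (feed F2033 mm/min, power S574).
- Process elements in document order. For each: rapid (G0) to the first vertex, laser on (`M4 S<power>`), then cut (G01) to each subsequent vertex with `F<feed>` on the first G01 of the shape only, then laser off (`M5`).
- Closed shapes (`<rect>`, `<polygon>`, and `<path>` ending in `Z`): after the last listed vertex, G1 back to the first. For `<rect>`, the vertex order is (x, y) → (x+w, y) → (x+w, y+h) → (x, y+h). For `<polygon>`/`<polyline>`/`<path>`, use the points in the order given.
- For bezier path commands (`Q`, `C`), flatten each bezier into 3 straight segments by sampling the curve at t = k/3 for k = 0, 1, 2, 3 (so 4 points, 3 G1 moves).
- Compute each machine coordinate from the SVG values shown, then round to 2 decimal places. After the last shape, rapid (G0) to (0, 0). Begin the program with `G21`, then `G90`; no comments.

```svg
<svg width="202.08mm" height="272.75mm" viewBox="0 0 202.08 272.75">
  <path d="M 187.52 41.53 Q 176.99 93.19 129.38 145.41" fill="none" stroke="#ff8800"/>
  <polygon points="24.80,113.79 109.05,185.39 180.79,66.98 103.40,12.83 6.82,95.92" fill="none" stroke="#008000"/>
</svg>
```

G21
G90
G0 X187.52 Y231.22
M4 S574
G01 X176.38 Y196.72 F2033
G01 X157.00 Y162.09
G01 X129.38 Y127.34
M5
G0 X24.80 Y158.96
M4 S370
G01 X109.05 Y87.36 F3610
G01 X180.79 Y205.77
G01 X103.40 Y259.92
G01 X6.82 Y176.83
G01 X24.80 Y158.96
M5
G0 X0.00 Y0.00

viewBox `0 0 202.08 272.75` with mm width/height → 1 unit = 1 mm. Flip: y_m = 272.75 − y_svg.

**Shape 1** — `<path>` quadratic bezier, stroke `#ff8800` → score (S574, F2033). Control points (SVG): P0=(187.52,41.53), P1=(176.99,93.19), P2=(129.38,145.41); sampled at t=k/3. Machine vertices: (187.52,231.22) → (176.38,196.72) → (157.00,162.09) → (129.38,127.34). Open path.

**Shape 2** — `<polygon>` closed polygon, stroke `#008000` → engrave (S370, F3610). Machine vertices: (24.80,158.96) → (109.05,87.36) → (180.79,205.77) → (103.40,259.92) → (6.82,176.83) → (24.80,158.96). Closed: final G1 returns to the first vertex.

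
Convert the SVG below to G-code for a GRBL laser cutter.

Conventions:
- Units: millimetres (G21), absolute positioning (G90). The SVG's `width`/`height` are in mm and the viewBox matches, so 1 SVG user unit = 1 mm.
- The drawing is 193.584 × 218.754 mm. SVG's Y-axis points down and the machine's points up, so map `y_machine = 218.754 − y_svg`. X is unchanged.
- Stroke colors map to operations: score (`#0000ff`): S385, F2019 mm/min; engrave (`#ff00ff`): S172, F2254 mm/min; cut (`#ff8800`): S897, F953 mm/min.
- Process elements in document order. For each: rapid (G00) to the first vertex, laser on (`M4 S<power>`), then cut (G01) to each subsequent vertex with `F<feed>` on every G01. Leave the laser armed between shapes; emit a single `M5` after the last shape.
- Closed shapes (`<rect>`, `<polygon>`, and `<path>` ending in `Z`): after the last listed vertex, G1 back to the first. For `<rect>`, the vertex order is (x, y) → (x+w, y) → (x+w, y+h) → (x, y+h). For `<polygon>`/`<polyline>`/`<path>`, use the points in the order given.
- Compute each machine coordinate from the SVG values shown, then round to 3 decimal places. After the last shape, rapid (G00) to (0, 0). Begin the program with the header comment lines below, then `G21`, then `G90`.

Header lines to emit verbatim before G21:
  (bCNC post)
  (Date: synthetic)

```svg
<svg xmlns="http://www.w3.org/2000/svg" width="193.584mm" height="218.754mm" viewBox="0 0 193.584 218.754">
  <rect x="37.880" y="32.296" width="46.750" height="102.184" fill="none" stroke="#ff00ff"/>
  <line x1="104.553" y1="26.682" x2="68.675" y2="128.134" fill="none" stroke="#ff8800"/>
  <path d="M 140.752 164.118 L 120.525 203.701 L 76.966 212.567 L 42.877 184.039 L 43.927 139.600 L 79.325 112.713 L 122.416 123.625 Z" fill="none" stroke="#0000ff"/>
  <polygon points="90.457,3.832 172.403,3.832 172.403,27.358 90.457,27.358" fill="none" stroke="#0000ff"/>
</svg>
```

1 u = 1 mm; y_m = 218.754 − y.

[1] `<rect>` rectangle, #ff00ff→engrave S172 F2254: (37.880,186.458) → (84.630,186.458) → (84.630,84.274) → (37.880,84.274) → (37.880,186.458) (closed)

[2] `<line>` line segment, #ff8800→cut S897 F953: (104.553,192.072) → (68.675,90.620)

[3] `<path>` regular polygon, #0000ff→score S385 F2019: (140.752,54.636) → (120.525,15.053) → (76.966,6.187) → (42.877,34.715) → (43.927,79.154) → (79.325,106.041) → (122.416,95.129) → (140.752,54.636) (closed)

[4] `<polygon>` rectangle, #0000ff→score S385 F2019: (90.457,214.922) → (172.403,214.922) → (172.403,191.396) → (90.457,191.396) → (90.457,214.922) (closed)

(bCNC post)
(Date: synthetic)
G21
G90
G00 X37.880 Y186.458
M4 S172
G01 X84.630 Y186.458 F2254
G01 X84.630 Y84.274 F2254
G01 X37.880 Y84.274 F2254
G01 X37.880 Y186.458 F2254
G00 X104.553 Y192.072
M4 S897
G01 X68.675 Y90.620 F953
G00 X140.752 Y54.636
M4 S385
G01 X120.525 Y15.053 F2019
G01 X76.966 Y6.187 F2019
G01 X42.877 Y34.715 F2019
G01 X43.927 Y79.154 F2019
G01 X79.325 Y106.041 F2019
G01 X122.416 Y95.129 F2019
G01 X140.752 Y54.636 F2019
G00 X90.457 Y214.922
M4 S385
G01 X172.403 Y214.922 F2019
G01 X172.403 Y191.396 F2019
G01 X90.457 Y191.396 F2019
G01 X90.457 Y214.922 F2019
M5
G00 X0.000 Y0.000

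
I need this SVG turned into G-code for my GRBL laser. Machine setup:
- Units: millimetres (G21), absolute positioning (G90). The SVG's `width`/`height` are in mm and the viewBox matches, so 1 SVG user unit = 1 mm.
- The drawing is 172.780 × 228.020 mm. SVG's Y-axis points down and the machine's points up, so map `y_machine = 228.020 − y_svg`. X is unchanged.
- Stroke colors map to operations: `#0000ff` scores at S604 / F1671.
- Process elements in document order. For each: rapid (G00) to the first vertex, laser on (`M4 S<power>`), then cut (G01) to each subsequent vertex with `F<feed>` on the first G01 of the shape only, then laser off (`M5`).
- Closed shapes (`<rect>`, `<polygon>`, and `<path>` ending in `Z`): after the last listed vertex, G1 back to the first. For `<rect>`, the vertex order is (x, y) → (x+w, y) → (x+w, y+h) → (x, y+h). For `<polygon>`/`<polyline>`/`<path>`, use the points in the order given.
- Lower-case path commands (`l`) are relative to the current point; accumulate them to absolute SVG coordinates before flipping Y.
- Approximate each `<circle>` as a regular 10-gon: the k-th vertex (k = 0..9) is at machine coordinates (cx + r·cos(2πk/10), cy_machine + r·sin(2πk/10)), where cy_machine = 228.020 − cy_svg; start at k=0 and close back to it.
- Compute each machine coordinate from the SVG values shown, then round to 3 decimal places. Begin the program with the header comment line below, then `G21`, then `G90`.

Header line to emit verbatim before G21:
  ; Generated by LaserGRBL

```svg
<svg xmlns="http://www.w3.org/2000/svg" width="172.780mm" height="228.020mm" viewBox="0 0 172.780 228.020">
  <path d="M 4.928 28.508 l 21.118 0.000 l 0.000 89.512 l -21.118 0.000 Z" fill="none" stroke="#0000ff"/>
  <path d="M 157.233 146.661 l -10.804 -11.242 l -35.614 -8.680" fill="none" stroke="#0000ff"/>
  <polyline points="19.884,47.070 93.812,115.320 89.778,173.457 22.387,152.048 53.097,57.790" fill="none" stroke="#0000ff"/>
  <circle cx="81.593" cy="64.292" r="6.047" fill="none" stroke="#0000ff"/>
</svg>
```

viewBox `0 0 172.780 228.020` with mm width/height → 1 unit = 1 mm. Flip: y_m = 228.020 − y_svg.

**Shape 1** — `<path>` rectangle, stroke `#0000ff` → score (S604, F1671). Machine vertices: (4.928,199.512) → (26.046,199.512) → (26.046,110.000) → (4.928,110.000) → (4.928,199.512). Closed: final G1 returns to the first vertex.

**Shape 2** — `<path>` open polyline, stroke `#0000ff` → score (S604, F1671). Machine vertices: (157.233,81.359) → (146.429,92.601) → (110.815,101.281). Open path.

**Shape 3** — `<polyline>` open polyline, stroke `#0000ff` → score (S604, F1671). Machine vertices: (19.884,180.950) → (93.812,112.700) → (89.778,54.563) → (22.387,75.972) → (53.097,170.230). Open path.

**Shape 4** — `<circle>` circle, stroke `#0000ff` → score (S604, F1671). Machine vertices: (87.640,163.728) → (86.485,167.282) → (83.462,169.479) → (79.724,169.479) → (76.701,167.282) → (75.546,163.728) → (76.701,160.174) → (79.724,157.977) → (83.462,157.977) → (86.485,160.174) → (87.640,163.728). Closed: final G1 returns to the first vertex.

; Generated by LaserGRBL
G21
G90
G00 X4.928 Y199.512
M4 S604
G01 X26.046 Y199.512 F1671
G01 X26.046 Y110.000
G01 X4.928 Y110.000
G01 X4.928 Y199.512
M5
G00 X157.233 Y81.359
M4 S604
G01 X146.429 Y92.601 F1671
G01 X110.815 Y101.281
M5
G00 X19.884 Y180.950
M4 S604
G01 X93.812 Y112.700 F1671
G01 X89.778 Y54.563
G01 X22.387 Y75.972
G01 X53.097 Y170.230
M5
G00 X87.640 Y163.728
M4 S604
G01 X86.485 Y167.282 F1671
G01 X83.462 Y169.479
G01 X79.724 Y169.479
G01 X76.701 Y167.282
G01 X75.546 Y163.728
G01 X76.701 Y160.174
G01 X79.724 Y157.977
G01 X83.462 Y157.977
G01 X86.485 Y160.174
G01 X87.640 Y163.728
M5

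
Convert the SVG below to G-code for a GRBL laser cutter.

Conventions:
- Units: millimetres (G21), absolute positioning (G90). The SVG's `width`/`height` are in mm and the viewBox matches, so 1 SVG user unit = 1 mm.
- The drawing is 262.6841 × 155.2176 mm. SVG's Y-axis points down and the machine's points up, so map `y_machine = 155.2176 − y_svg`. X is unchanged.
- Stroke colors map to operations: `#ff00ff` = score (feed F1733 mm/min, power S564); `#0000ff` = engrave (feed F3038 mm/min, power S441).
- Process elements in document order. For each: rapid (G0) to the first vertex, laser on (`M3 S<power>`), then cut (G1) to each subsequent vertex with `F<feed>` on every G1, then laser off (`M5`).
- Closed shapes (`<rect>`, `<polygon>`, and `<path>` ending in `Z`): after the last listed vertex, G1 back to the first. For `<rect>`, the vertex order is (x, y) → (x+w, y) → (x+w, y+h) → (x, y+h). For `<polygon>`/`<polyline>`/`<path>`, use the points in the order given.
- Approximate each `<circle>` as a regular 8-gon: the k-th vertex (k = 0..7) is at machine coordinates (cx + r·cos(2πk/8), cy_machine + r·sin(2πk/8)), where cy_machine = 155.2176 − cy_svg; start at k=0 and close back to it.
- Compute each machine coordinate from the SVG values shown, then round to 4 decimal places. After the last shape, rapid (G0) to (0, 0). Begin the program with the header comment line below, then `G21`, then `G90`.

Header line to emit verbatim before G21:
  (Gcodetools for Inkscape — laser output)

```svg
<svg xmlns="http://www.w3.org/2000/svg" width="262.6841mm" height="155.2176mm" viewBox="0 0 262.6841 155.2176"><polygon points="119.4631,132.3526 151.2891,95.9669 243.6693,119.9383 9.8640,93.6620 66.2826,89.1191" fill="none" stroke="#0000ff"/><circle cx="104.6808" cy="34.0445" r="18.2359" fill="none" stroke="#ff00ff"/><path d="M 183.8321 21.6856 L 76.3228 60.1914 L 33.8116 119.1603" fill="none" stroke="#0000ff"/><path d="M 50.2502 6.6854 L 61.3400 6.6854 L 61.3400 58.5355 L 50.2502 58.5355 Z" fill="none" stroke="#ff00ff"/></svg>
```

1 u = 1 mm; y_m = 155.2176 − y.

[1] `<polygon>` closed polygon, #0000ff→engrave S441 F3038: (119.4631,22.8650) → (151.2891,59.2507) → (243.6693,35.2793) → (9.8640,61.5556) → (66.2826,66.0985) → (119.4631,22.8650) (closed)

[2] `<circle>` circle, #ff00ff→score S564 F1733: (122.9167,121.1731) → (117.5755,134.0678) → (104.6808,139.4090) → (91.7861,134.0678) → (86.4449,121.1731) → (91.7861,108.2784) → (104.6808,102.9372) → (117.5755,108.2784) → (122.9167,121.1731) (closed)

[3] `<path>` open polyline, #0000ff→engrave S441 F3038: (183.8321,133.5320) → (76.3228,95.0262) → (33.8116,36.0573)

[4] `<path>` rectangle, #ff00ff→score S564 F1733: (50.2502,148.5322) → (61.3400,148.5322) → (61.3400,96.6821) → (50.2502,96.6821) → (50.2502,148.5322) (closed)

(Gcodetools for Inkscape — laser output)
G21
G90
G0 X119.4631 Y22.8650
M3 S441
G1 X151.2891 Y59.2507 F3038
G1 X243.6693 Y35.2793 F3038
G1 X9.8640 Y61.5556 F3038
G1 X66.2826 Y66.0985 F3038
G1 X119.4631 Y22.8650 F3038
M5
G0 X122.9167 Y121.1731
M3 S564
G1 X117.5755 Y134.0678 F1733
G1 X104.6808 Y139.4090 F1733
G1 X91.7861 Y134.0678 F1733
G1 X86.4449 Y121.1731 F1733
G1 X91.7861 Y108.2784 F1733
G1 X104.6808 Y102.9372 F1733
G1 X117.5755 Y108.2784 F1733
G1 X122.9167 Y121.1731 F1733
M5
G0 X183.8321 Y133.5320
M3 S441
G1 X76.3228 Y95.0262 F3038
G1 X33.8116 Y36.0573 F3038
M5
G0 X50.2502 Y148.5322
M3 S564
G1 X61.3400 Y148.5322 F1733
G1 X61.3400 Y96.6821 F1733
G1 X50.2502 Y96.6821 F1733
G1 X50.2502 Y148.5322 F1733
M5
G0 X0.0000 Y0.0000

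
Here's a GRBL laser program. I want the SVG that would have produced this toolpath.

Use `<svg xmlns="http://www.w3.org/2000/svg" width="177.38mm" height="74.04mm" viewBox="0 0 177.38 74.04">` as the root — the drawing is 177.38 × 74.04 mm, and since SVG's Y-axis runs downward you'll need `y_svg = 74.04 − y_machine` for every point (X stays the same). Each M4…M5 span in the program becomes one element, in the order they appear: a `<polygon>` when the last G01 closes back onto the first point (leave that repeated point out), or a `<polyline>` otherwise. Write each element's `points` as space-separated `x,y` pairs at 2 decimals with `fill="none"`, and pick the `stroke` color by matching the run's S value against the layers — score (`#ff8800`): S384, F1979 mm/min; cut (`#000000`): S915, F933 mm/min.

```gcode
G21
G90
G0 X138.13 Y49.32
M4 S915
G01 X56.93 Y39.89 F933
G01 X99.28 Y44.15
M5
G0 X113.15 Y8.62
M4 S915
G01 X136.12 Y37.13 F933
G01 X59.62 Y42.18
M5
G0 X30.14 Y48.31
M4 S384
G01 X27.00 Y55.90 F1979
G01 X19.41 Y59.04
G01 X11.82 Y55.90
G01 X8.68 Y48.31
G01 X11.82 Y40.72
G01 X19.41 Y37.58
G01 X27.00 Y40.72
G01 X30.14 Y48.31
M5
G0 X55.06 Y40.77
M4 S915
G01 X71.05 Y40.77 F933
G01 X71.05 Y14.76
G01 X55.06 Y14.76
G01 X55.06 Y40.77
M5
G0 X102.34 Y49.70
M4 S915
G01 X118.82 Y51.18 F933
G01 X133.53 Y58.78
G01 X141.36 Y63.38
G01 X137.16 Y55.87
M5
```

<svg xmlns="http://www.w3.org/2000/svg" width="177.38mm" height="74.04mm" viewBox="0 0 177.38 74.04">
  <polyline points="138.13,24.72 56.93,34.15 99.28,29.89" fill="none" stroke="#000000"/>
  <polyline points="113.15,65.42 136.12,36.91 59.62,31.86" fill="none" stroke="#000000"/>
  <polygon points="30.14,25.73 27.00,18.14 19.41,15.00 11.82,18.14 8.68,25.73 11.82,33.32 19.41,36.46 27.00,33.32" fill="none" stroke="#ff8800"/>
  <polygon points="55.06,33.27 71.05,33.27 71.05,59.28 55.06,59.28" fill="none" stroke="#000000"/>
  <polyline points="102.34,24.34 118.82,22.86 133.53,15.26 141.36,10.66 137.16,18.17" fill="none" stroke="#000000"/>
</svg>

Machine Y-up, SVG Y-down with viewBox height 74.04, so y_svg = 74.04 − y_machine; X carries over.

Run 1: the run's S915 means `#000000` (cut). The run is open, so emit a `<polyline>` with points (Y-flipped): 138.13,24.72 56.93,34.15 99.28,29.89.

Run 2: power S915 maps to stroke `#000000` (cut). The run is open, so emit a `<polyline>` with points (Y-flipped): 113.15,65.42 136.12,36.91 59.62,31.86.

Run 3: power S384 maps to stroke `#ff8800` (score). The run returns to its start, so emit a `<polygon>` with points (Y-flipped): 30.14,25.73 27.00,18.14 19.41,15.00 11.82,18.14 8.68,25.73 11.82,33.32 19.41,36.46 27.00,33.32.

Run 4: the run's S915 means `#000000` (cut). The run returns to its start, so emit a `<polygon>` with points (Y-flipped): 55.06,33.27 71.05,33.27 71.05,59.28 55.06,59.28.

Run 5: the run's S915 means `#000000` (cut). The run is open, so emit a `<polyline>` with points (Y-flipped): 102.34,24.34 118.82,22.86 133.53,15.26 141.36,10.66 137.16,18.17.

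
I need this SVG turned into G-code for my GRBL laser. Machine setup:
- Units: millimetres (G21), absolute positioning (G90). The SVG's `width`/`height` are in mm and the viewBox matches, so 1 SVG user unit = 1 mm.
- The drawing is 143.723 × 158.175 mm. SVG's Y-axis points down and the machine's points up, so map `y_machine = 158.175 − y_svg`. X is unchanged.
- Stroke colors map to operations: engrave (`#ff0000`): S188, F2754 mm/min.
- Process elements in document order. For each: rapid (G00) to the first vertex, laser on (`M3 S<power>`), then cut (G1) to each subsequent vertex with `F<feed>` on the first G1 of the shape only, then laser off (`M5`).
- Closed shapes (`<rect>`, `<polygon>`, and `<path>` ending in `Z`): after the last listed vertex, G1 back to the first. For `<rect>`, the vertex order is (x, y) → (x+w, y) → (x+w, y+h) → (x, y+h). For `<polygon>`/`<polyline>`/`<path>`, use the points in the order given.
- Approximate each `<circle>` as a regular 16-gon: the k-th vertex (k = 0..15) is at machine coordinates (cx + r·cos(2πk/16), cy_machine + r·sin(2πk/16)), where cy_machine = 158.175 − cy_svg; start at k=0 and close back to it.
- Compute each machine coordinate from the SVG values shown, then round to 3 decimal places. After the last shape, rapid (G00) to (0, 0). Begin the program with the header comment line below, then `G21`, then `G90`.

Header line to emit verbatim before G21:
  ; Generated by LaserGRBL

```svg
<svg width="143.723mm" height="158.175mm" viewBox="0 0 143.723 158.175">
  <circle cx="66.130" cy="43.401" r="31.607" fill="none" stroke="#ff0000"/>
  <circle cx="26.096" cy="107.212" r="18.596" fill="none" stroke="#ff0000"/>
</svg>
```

; Generated by LaserGRBL
G21
G90
G00 X97.737 Y114.774
M3 S188
G1 X95.331 Y126.869 F2754
G1 X88.480 Y137.124
G1 X78.225 Y143.975
G1 X66.130 Y146.381
G1 X54.035 Y143.975
G1 X43.780 Y137.124
G1 X36.929 Y126.869
G1 X34.523 Y114.774
G1 X36.929 Y102.679
G1 X43.780 Y92.424
G1 X54.035 Y85.573
G1 X66.130 Y83.167
G1 X78.225 Y85.573
G1 X88.480 Y92.424
G1 X95.331 Y102.679
G1 X97.737 Y114.774
M5
G00 X44.692 Y50.963
M3 S188
G1 X43.276 Y58.079 F2754
G1 X39.245 Y64.112
G1 X33.212 Y68.143
G1 X26.096 Y69.559
G1 X18.980 Y68.143
G1 X12.947 Y64.112
G1 X8.916 Y58.079
G1 X7.500 Y50.963
G1 X8.916 Y43.847
G1 X12.947 Y37.814
G1 X18.980 Y33.783
G1 X26.096 Y32.367
G1 X33.212 Y33.783
G1 X39.245 Y37.814
G1 X43.276 Y43.847
G1 X44.692 Y50.963
M5
G00 X0.000 Y0.000

viewBox `0 0 143.723 158.175` with mm width/height → 1 unit = 1 mm. Flip: y_m = 158.175 − y_svg.

**Shape 1** — `<circle>` circle, stroke `#ff0000` → engrave (S188, F2754). Machine vertices: (97.737,114.774) → (95.331,126.869) → (88.480,137.124) → (78.225,143.975) → (66.130,146.381) → (54.035,143.975) → (43.780,137.124) → (36.929,126.869) → (34.523,114.774) → (36.929,102.679) → (43.780,92.424) → (54.035,85.573) → (66.130,83.167) → (78.225,85.573) → (88.480,92.424) → (95.331,102.679) → (97.737,114.774). Closed: final G1 returns to the first vertex.

**Shape 2** — `<circle>` circle, stroke `#ff0000` → engrave (S188, F2754). Machine vertices: (44.692,50.963) → (43.276,58.079) → (39.245,64.112) → (33.212,68.143) → (26.096,69.559) → (18.980,68.143) → (12.947,64.112) → (8.916,58.079) → (7.500,50.963) → (8.916,43.847) → (12.947,37.814) → (18.980,33.783) → (26.096,32.367) → (33.212,33.783) → (39.245,37.814) → (43.276,43.847) → (44.692,50.963). Closed: final G1 returns to the first vertex.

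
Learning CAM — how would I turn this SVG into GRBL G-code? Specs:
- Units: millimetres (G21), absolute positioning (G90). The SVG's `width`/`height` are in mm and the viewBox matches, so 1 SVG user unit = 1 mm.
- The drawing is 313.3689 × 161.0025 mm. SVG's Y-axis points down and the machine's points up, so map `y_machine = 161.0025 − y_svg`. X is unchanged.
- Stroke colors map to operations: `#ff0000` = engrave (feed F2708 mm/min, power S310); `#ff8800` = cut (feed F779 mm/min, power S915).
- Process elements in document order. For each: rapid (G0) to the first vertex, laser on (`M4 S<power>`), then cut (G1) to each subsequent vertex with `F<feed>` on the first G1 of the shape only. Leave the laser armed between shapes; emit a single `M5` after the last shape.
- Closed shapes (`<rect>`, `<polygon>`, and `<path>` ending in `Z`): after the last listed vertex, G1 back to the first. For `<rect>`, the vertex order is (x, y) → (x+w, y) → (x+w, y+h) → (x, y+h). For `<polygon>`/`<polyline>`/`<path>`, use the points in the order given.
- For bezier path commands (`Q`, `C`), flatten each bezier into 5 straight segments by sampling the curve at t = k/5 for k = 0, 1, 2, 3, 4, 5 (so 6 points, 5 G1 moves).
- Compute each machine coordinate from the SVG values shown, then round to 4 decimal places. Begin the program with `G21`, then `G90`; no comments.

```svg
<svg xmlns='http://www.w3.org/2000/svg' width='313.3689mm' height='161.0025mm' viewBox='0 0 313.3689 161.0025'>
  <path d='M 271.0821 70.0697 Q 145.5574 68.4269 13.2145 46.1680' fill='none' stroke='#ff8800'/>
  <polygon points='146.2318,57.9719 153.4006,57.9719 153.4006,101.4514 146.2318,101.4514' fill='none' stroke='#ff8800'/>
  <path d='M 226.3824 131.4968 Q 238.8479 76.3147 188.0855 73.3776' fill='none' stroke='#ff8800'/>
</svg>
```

G21
G90
G0 X271.0821 Y90.9328
M4 S915
G1 X220.5995 Y92.4146 F779
G1 X169.5714 Y95.5456
G1 X117.9979 Y100.3260
G1 X65.8789 Y106.7556
G1 X13.2145 Y114.8345
G0 X146.2318 Y103.0306
M4 S915
G1 X153.4006 Y103.0306 F779
G1 X153.4006 Y59.5511
G1 X146.2318 Y59.5511
G1 X146.2318 Y103.0306
G0 X226.3824 Y29.5057
M4 S915
G1 X228.8395 Y49.4887 F779
G1 X226.2383 Y65.2922
G1 X218.5790 Y76.9160
G1 X205.8613 Y84.3603
G1 X188.0855 Y87.6249
M5

1 u = 1 mm; y_m = 161.0025 − y.

[1] `<path>` quadratic bezier, #ff8800→cut S915 F779: (271.0821,90.9328) → (220.5995,92.4146) → (169.5714,95.5456) → (117.9979,100.3260) → (65.8789,106.7556) → (13.2145,114.8345)

[2] `<polygon>` rectangle, #ff8800→cut S915 F779: (146.2318,103.0306) → (153.4006,103.0306) → (153.4006,59.5511) → (146.2318,59.5511) → (146.2318,103.0306) (closed)

[3] `<path>` quadratic bezier, #ff8800→cut S915 F779: (226.3824,29.5057) → (228.8395,49.4887) → (226.2383,65.2922) → (218.5790,76.9160) → (205.8613,84.3603) → (188.0855,87.6249)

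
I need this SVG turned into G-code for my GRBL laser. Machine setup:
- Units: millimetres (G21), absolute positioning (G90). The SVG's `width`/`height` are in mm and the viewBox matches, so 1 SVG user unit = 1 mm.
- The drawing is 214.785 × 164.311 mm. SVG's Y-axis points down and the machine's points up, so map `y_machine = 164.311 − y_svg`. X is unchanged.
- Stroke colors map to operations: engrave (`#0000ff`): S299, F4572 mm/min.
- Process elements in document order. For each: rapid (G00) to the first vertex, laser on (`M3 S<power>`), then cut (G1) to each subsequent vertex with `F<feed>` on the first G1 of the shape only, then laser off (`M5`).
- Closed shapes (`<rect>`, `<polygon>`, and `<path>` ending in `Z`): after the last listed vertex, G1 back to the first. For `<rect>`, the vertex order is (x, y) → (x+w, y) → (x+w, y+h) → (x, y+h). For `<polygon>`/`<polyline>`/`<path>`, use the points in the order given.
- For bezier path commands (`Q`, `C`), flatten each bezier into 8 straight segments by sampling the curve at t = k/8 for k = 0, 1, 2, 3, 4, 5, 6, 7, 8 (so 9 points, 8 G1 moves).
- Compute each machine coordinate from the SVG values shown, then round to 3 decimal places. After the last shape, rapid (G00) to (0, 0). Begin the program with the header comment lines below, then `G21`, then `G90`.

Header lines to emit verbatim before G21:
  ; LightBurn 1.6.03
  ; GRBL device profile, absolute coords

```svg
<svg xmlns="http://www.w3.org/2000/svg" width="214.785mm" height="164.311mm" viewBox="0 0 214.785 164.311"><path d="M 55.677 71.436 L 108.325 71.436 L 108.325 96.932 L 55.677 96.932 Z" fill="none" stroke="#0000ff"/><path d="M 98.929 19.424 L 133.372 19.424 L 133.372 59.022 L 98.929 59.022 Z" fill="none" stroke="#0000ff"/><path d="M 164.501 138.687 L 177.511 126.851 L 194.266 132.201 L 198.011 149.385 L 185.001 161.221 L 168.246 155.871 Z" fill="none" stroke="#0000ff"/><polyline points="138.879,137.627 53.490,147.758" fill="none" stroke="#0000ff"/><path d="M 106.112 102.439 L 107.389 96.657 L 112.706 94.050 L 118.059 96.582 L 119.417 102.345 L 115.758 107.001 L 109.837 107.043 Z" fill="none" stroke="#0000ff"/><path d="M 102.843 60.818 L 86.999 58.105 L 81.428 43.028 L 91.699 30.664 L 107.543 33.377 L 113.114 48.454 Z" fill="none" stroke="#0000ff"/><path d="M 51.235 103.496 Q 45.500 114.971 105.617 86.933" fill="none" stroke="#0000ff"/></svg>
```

Since the viewBox matches the mm dimensions, user units are millimetres directly. The only transform is the Y-flip y_m = 164.311 − y_svg.

Shape 1 is a rectangle drawn with `<path>`. Its stroke #0000ff means engrave at S299, F4572. After flipping Y the toolpath is (55.677,92.875) → (108.325,92.875) → (108.325,67.379) → (55.677,67.379) → (55.677,92.875), returning to the start.

Shape 2 is a rectangle drawn with `<path>`. Its stroke #0000ff means engrave at S299, F4572. After flipping Y the toolpath is (98.929,144.887) → (133.372,144.887) → (133.372,105.289) → (98.929,105.289) → (98.929,144.887), returning to the start.

Shape 3 is a regular polygon drawn with `<path>`. Its stroke #0000ff means engrave at S299, F4572. After flipping Y the toolpath is (164.501,25.624) → (177.511,37.460) → (194.266,32.110) → (198.011,14.926) → (185.001,3.090) → (168.246,8.440) → (164.501,25.624), returning to the start.

Shape 4 is a line segment drawn with `<polyline>`. Its stroke #0000ff means engrave at S299, F4572. After flipping Y the toolpath is (138.879,26.684) → (53.490,16.553).

Shape 5 is a regular polygon drawn with `<path>`. Its stroke #0000ff means engrave at S299, F4572. After flipping Y the toolpath is (106.112,61.872) → (107.389,67.654) → (112.706,70.261) → (118.059,67.729) → (119.417,61.966) → (115.758,57.310) → (109.837,57.268) → (106.112,61.872), returning to the start.

Shape 6 is a regular polygon drawn with `<path>`. Its stroke #0000ff means engrave at S299, F4572. After flipping Y the toolpath is (102.843,103.493) → (86.999,106.206) → (81.428,121.283) → (91.699,133.647) → (107.543,130.934) → (113.114,115.857) → (102.843,103.493), returning to the start.

Shape 7 is a quadratic bezier drawn with `<path>`. Its stroke #0000ff means engrave at S299, F4572. After flipping Y the toolpath is (51.235,60.815) → (50.830,58.564) → (52.483,57.547) → (56.194,57.765) → (61.963,59.218) → (69.790,61.906) → (79.674,65.829) → (91.617,70.986) → (105.617,77.378).

; LightBurn 1.6.03
; GRBL device profile, absolute coords
G21
G90
G00 X55.677 Y92.875
M3 S299
G1 X108.325 Y92.875 F4572
G1 X108.325 Y67.379
G1 X55.677 Y67.379
G1 X55.677 Y92.875
M5
G00 X98.929 Y144.887
M3 S299
G1 X133.372 Y144.887 F4572
G1 X133.372 Y105.289
G1 X98.929 Y105.289
G1 X98.929 Y144.887
M5
G00 X164.501 Y25.624
M3 S299
G1 X177.511 Y37.460 F4572
G1 X194.266 Y32.110
G1 X198.011 Y14.926
G1 X185.001 Y3.090
G1 X168.246 Y8.440
G1 X164.501 Y25.624
M5
G00 X138.879 Y26.684
M3 S299
G1 X53.490 Y16.553 F4572
M5
G00 X106.112 Y61.872
M3 S299
G1 X107.389 Y67.654 F4572
G1 X112.706 Y70.261
G1 X118.059 Y67.729
G1 X119.417 Y61.966
G1 X115.758 Y57.310
G1 X109.837 Y57.268
G1 X106.112 Y61.872
M5
G00 X102.843 Y103.493
M3 S299
G1 X86.999 Y106.206 F4572
G1 X81.428 Y121.283
G1 X91.699 Y133.647
G1 X107.543 Y130.934
G1 X113.114 Y115.857
G1 X102.843 Y103.493
M5
G00 X51.235 Y60.815
M3 S299
G1 X50.830 Y58.564 F4572
G1 X52.483 Y57.547
G1 X56.194 Y57.765
G1 X61.963 Y59.218
G1 X69.790 Y61.906
G1 X79.674 Y65.829
G1 X91.617 Y70.986
G1 X105.617 Y77.378
M5
G00 X0.000 Y0.000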